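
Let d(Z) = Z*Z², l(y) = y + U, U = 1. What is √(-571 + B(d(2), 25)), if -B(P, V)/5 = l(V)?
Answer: I*√701 ≈ 26.476*I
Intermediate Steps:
l(y) = 1 + y (l(y) = y + 1 = 1 + y)
d(Z) = Z³
B(P, V) = -5 - 5*V (B(P, V) = -5*(1 + V) = -5 - 5*V)
√(-571 + B(d(2), 25)) = √(-571 + (-5 - 5*25)) = √(-571 + (-5 - 125)) = √(-571 - 130) = √(-701) = I*√701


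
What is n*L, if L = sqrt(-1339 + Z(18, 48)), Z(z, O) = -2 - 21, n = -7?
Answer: -7*I*sqrt(1362) ≈ -258.34*I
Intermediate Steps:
Z(z, O) = -23
L = I*sqrt(1362) (L = sqrt(-1339 - 23) = sqrt(-1362) = I*sqrt(1362) ≈ 36.905*I)
n*L = -7*I*sqrt(1362)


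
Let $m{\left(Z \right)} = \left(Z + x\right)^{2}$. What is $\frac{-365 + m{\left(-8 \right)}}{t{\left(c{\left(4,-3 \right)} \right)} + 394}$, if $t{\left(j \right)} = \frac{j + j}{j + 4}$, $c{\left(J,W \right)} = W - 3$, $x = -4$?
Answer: $- \frac{221}{400} \approx -0.5525$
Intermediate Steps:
$c{\left(J,W \right)} = -3 + W$ ($c{\left(J,W \right)} = W - 3 = -3 + W$)
$t{\left(j \right)} = \frac{2 j}{4 + j}$
$m{\left(Z \right)} = \left(-4 + Z\right)^{2}$ ($m{\left(Z \right)} = \left(Z - 4\right)^{2} = \left(-4 + Z\right)^{2}$)
$\frac{-365 + m{\left(-8 \right)}}{t{\left(c{\left(4,-3 \right)} \right)} + 394} = \frac{-365 + \left(-4 - 8\right)^{2}}{\frac{2 \left(-3 - 3\right)}{4 - 6} + 394} = \frac{-365 + \left(-12\right)^{2}}{2 \left(-6\right) \frac{1}{4 - 6} + 394} = \frac{-365 + 144}{2 \left(-6\right) \frac{1}{-2} + 394} = - \frac{221}{2 \left(-6\right) \left(- \frac{1}{2}\right) + 394} = - \frac{221}{6 + 394} = - \frac{221}{400}$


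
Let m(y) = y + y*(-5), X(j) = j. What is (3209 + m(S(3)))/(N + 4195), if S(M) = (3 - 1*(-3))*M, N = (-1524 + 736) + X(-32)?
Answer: 3137/3375 ≈ 0.92948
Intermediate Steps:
N = -820 (N = (-1524 + 736) - 32 = -788 - 32 = -820)
S(M) = 6*M (S(M) = (3 + 3)*M = 6*M)
m(y) = -4*y (m(y) = y - 5*y = -4*y)
(3209 + m(S(3)))/(N + 4195) = (3209 - 24*3)/(-820 + 4195) = (3209 - 4*18)/3375 = (3209 - 72)*(1/3375) = 3137*(1/3375) = 3137/3375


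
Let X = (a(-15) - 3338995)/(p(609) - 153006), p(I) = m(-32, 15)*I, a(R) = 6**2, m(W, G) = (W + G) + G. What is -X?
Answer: -3338959/154224 ≈ -21.650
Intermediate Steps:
m(W, G) = W + 2*G (m(W, G) = (G + W) + G = W + 2*G)
a(R) = 36
p(I) = -2*I (p(I) = (-32 + 2*15)*I = (-32 + 30)*I = -2*I)
X = 3338959/154224 (X = (36 - 3338995)/(-2*609 - 153006) = -3338959/(-1218 - 153006) = -3338959/(-154224) = -3338959*(-1/154224) = 3338959/154224 ≈ 21.650)
-X = -1*3338959/154224 = -3338959/154224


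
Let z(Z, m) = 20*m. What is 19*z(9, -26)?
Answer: -9880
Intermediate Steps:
19*z(9, -26) = 19*(20*(-26)) = 19*(-520) = -9880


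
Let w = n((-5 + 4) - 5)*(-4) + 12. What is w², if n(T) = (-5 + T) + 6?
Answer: 1024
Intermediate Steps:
n(T) = 1 + T
w = 32 (w = (1 + ((-5 + 4) - 5))*(-4) + 12 = (1 + (-1 - 5))*(-4) + 12 = (1 - 6)*(-4) + 12 = -5*(-4) + 12 = 20 + 12 = 32)
w² = 32² = 1024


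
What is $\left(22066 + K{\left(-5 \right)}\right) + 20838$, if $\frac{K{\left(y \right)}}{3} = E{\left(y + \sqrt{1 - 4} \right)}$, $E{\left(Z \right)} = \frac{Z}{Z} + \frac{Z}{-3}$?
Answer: $42912 - i \sqrt{3} \approx 42912.0 - 1.732 i$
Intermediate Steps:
$E{\left(Z \right)} = 1 - \frac{Z}{3}$ ($E{\left(Z \right)} = 1 + Z \left(- \frac{1}{3}\right) = 1 - \frac{Z}{3}$)
$K{\left(y \right)} = 3 - y - i \sqrt{3}$ ($K{\left(y \right)} = 3 \left(1 - \frac{y + \sqrt{1 - 4}}{3}\right) = 3 \left(1 - \frac{y + \sqrt{-3}}{3}\right) = 3 \left(1 - \frac{y + i \sqrt{3}}{3}\right) = 3 \left(1 - \left(\frac{y}{3} + \frac{i \sqrt{3}}{3}\right)\right) = 3 \left(1 - \frac{y}{3} - \frac{i \sqrt{3}}{3}\right) = 3 - y - i \sqrt{3}$)
$\left(22066 + K{\left(-5 \right)}\right) + 20838 = \left(22066 - \left(-8 + i \sqrt{3}\right)\right) + 20838 = \left(22066 + \left(3 + 5 - i \sqrt{3}\right)\right) + 20838 = \left(22066 + \left(8 - i \sqrt{3}\right)\right) + 20838 = \left(22074 - i \sqrt{3}\right) + 20838 = 42912 - i \sqrt{3}$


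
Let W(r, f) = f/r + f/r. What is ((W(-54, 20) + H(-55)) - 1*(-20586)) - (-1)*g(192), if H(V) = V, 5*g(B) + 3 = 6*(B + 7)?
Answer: 2803742/135 ≈ 20768.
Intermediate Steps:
W(r, f) = 2*f/r
g(B) = 39/5 + 6*B/5 (g(B) = -⅗ + (6*(B + 7))/5 = -⅗ + (6*(7 + B))/5 = -⅗ + (42 + 6*B)/5 = -⅗ + (42/5 + 6*B/5) = 39/5 + 6*B/5)
((W(-54, 20) + H(-55)) - 1*(-20586)) - (-1)*g(192) = ((2*20/(-54) - 55) - 1*(-20586)) - (-1)*(39/5 + (6/5)*192) = ((2*20*(-1/54) - 55) + 20586) - (-1)*(39/5 + 1152/5) = ((-20/27 - 55) + 20586) - (-1)*1191/5 = (-1505/27 + 20586) - 1*(-1191/5) = 554317/27 + 1191/5 = 2803742/135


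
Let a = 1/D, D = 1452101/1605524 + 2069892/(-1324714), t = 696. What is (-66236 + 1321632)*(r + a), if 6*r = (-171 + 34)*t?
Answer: -13963298677658773396032/699821379647 ≈ -1.9953e+10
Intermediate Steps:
r = -15892 (r = ((-171 + 34)*696)/6 = (-137*696)/6 = (1/6)*(-95352) = -15892)
D = -699821379647/1063430060068 (D = 1452101*(1/1605524) + 2069892*(-1/1324714) = 1452101/1605524 - 1034946/662357 = -699821379647/1063430060068 ≈ -0.65808)
a = -1063430060068/699821379647 (a = 1/(-699821379647/1063430060068) = -1063430060068/699821379647 ≈ -1.5196)
(-66236 + 1321632)*(r + a) = (-66236 + 1321632)*(-15892 - 1063430060068/699821379647) = 1255396*(-11122624795410192/699821379647) = -13963298677658773396032/699821379647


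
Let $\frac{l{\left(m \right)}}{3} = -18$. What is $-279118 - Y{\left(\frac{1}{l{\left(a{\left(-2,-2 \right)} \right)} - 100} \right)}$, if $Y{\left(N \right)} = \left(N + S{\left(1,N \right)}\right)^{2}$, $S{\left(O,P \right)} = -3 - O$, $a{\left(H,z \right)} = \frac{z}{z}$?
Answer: $- \frac{6619943177}{23716} \approx -2.7913 \cdot 10^{5}$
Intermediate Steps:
$a{\left(H,z \right)} = 1$
$l{\left(m \right)} = -54$ ($l{\left(m \right)} = 3 \left(-18\right) = -54$)
$Y{\left(N \right)} = \left(-4 + N\right)^{2}$ ($Y{\left(N \right)} = \left(N - 4\right)^{2} = \left(-4 + N\right)^{2}$)
$-279118 - Y{\left(\frac{1}{l{\left(a{\left(-2,-2 \right)} \right)} - 100} \right)} = -279118 - \left(-4 + \frac{1}{-54 - 100}\right)^{2} = -279118 - \left(-4 + \frac{1}{-154}\right)^{2} = -279118 - \left(-4 - \frac{1}{154}\right)^{2} = -279118 - \left(- \frac{617}{154}\right)^{2} = -279118 - \frac{380689}{23716} = - \frac{6619943177}{23716}$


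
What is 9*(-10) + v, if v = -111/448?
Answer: -40431/448 ≈ -90.248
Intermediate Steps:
v = -111/448 (v = -111*1/448 = -111/448 ≈ -0.24777)
9*(-10) + v = 9*(-10) - 111/448 = -90 - 111/448 = -40431/448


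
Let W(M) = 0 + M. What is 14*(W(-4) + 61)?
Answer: 798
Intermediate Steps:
W(M) = M
14*(W(-4) + 61) = 14*(-4 + 61) = 14*57 = 798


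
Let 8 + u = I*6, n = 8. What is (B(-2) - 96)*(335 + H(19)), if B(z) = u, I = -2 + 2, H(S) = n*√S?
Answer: -34840 - 832*√19 ≈ -38467.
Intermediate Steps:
H(S) = 8*√S
I = 0
u = -8 (u = -8 + 0*6 = -8 + 0 = -8)
B(z) = -8
(B(-2) - 96)*(335 + H(19)) = (-8 - 96)*(335 + 8*√19) = -104*(335 + 8*√19) = -34840 - 832*√19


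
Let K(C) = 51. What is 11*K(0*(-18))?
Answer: 561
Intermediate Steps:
11*K(0*(-18)) = 11*51 = 561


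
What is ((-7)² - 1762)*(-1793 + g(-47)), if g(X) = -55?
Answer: 3165624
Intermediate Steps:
((-7)² - 1762)*(-1793 + g(-47)) = ((-7)² - 1762)*(-1793 - 55) = (49 - 1762)*(-1848) = -1713*(-1848) = 3165624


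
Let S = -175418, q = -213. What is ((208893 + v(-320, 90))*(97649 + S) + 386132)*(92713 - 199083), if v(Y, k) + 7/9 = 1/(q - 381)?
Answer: 5183926941323545/3 ≈ 1.7280e+15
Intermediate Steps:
v(Y, k) = -463/594 (v(Y, k) = -7/9 + 1/(-213 - 381) = -7/9 + 1/(-594) = -7/9 - 1/594 = -463/594)
((208893 + v(-320, 90))*(97649 + S) + 386132)*(92713 - 199083) = ((208893 - 463/594)*(97649 - 175418) + 386132)*(92713 - 199083) = ((124081979/594)*(-77769) + 386132)*(-106370) = (-1072192380539/66 + 386132)*(-106370) = -1072166895827/66*(-106370) = 5183926941323545/3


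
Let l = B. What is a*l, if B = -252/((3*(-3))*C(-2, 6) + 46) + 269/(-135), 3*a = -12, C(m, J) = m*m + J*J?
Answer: 100892/21195 ≈ 4.7602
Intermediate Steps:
C(m, J) = J² + m² (C(m, J) = m² + J² = J² + m²)
a = -4 (a = (⅓)*(-12) = -4)
B = -25223/21195 (B = -252/((3*(-3))*(6² + (-2)²) + 46) + 269/(-135) = -252/(-9*(36 + 4) + 46) + 269*(-1/135) = -252/(-9*40 + 46) - 269/135 = -252/(-360 + 46) - 269/135 = -252/(-314) - 269/135 = -252*(-1/314) - 269/135 = 126/157 - 269/135 = -25223/21195 ≈ -1.1900)
l = -25223/21195 ≈ -1.1900
a*l = -4*(-25223/21195) = 100892/21195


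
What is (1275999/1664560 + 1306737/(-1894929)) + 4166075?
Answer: 4380243298389142117/1051407672080 ≈ 4.1661e+6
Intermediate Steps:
(1275999/1664560 + 1306737/(-1894929)) + 4166075 = (1275999*(1/1664560) + 1306737*(-1/1894929)) + 4166075 = (1275999/1664560 - 435579/631643) + 4166075 = 80928456117/1051407672080 + 4166075 = 4380243298389142117/1051407672080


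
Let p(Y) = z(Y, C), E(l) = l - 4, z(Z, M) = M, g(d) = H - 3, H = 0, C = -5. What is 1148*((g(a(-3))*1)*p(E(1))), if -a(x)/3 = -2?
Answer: 17220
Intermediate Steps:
a(x) = 6 (a(x) = -3*(-2) = 6)
g(d) = -3 (g(d) = 0 - 3 = -3)
E(l) = -4 + l
p(Y) = -5
1148*((g(a(-3))*1)*p(E(1))) = 1148*(-3*1*(-5)) = 1148*(-3*(-5)) = 1148*15 = 17220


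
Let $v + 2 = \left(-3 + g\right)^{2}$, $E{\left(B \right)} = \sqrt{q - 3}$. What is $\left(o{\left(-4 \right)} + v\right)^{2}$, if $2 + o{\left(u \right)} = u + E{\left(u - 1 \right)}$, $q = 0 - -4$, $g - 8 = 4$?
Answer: $5476$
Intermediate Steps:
$g = 12$ ($g = 8 + 4 = 12$)
$q = 4$ ($q = 0 + 4 = 4$)
$E{\left(B \right)} = 1$ ($E{\left(B \right)} = \sqrt{4 - 3} = \sqrt{1} = 1$)
$v = 79$ ($v = -2 + \left(-3 + 12\right)^{2} = -2 + 9^{2} = -2 + 81 = 79$)
$o{\left(u \right)} = -1 + u$ ($o{\left(u \right)} = -2 + \left(u + 1\right) = -2 + \left(1 + u\right) = -1 + u$)
$\left(o{\left(-4 \right)} + v\right)^{2} = \left(\left(-1 - 4\right) + 79\right)^{2} = \left(-5 + 79\right)^{2} = 74^{2} = 5476$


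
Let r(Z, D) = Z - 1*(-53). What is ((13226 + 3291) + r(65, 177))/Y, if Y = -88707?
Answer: -5545/29569 ≈ -0.18753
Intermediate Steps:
r(Z, D) = 53 + Z (r(Z, D) = Z + 53 = 53 + Z)
((13226 + 3291) + r(65, 177))/Y = ((13226 + 3291) + (53 + 65))/(-88707) = (16517 + 118)*(-1/88707) = 16635*(-1/88707) = -5545/29569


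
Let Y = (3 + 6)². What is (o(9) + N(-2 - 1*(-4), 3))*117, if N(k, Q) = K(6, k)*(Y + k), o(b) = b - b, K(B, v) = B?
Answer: 58266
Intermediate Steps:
Y = 81 (Y = 9² = 81)
o(b) = 0
N(k, Q) = 486 + 6*k (N(k, Q) = 6*(81 + k) = 486 + 6*k)
(o(9) + N(-2 - 1*(-4), 3))*117 = (0 + (486 + 6*(-2 - 1*(-4))))*117 = (0 + (486 + 6*(-2 + 4)))*117 = (0 + (486 + 6*2))*117 = (0 + (486 + 12))*117 = (0 + 498)*117 = 498*117 = 58266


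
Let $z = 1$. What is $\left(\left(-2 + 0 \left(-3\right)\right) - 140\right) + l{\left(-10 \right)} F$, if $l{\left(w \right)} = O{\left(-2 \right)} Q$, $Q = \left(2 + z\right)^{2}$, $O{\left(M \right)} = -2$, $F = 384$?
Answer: $-7054$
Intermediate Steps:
$Q = 9$ ($Q = \left(2 + 1\right)^{2} = 3^{2} = 9$)
$l{\left(w \right)} = -18$ ($l{\left(w \right)} = \left(-2\right) 9 = -18$)
$\left(\left(-2 + 0 \left(-3\right)\right) - 140\right) + l{\left(-10 \right)} F = \left(\left(-2 + 0 \left(-3\right)\right) - 140\right) - 6912 = \left(\left(-2 + 0\right) - 140\right) - 6912 = \left(-2 - 140\right) - 6912 = -142 - 6912 = -7054$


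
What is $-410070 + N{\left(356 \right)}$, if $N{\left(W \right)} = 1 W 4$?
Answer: $-408646$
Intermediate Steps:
$N{\left(W \right)} = 4 W$ ($N{\left(W \right)} = W 4 = 4 W$)
$-410070 + N{\left(356 \right)} = -410070 + 4 \cdot 356 = -410070 + 1424 = -408646$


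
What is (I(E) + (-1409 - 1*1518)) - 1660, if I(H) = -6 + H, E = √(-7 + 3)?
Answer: -4593 + 2*I ≈ -4593.0 + 2.0*I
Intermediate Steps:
E = 2*I (E = √(-4) = 2*I ≈ 2.0*I)
(I(E) + (-1409 - 1*1518)) - 1660 = ((-6 + 2*I) + (-1409 - 1*1518)) - 1660 = ((-6 + 2*I) + (-1409 - 1518)) - 1660 = ((-6 + 2*I) - 2927) - 1660 = (-2933 + 2*I) - 1660 = -4593 + 2*I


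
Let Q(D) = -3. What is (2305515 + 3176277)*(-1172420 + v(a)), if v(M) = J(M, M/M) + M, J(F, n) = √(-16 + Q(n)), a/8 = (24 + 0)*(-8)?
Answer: -6435382609152 + 5481792*I*√19 ≈ -6.4354e+12 + 2.3895e+7*I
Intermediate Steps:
a = -1536 (a = 8*((24 + 0)*(-8)) = 8*(24*(-8)) = 8*(-192) = -1536)
J(F, n) = I*√19 (J(F, n) = √(-16 - 3) = √(-19) = I*√19)
v(M) = M + I*√19 (v(M) = I*√19 + M = M + I*√19)
(2305515 + 3176277)*(-1172420 + v(a)) = (2305515 + 3176277)*(-1172420 + (-1536 + I*√19)) = 5481792*(-1173956 + I*√19) = -6435382609152 + 5481792*I*√19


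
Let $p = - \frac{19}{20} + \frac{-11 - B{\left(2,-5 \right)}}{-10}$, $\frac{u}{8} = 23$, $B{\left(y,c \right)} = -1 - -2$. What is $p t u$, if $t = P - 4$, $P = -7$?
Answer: $-506$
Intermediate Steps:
$B{\left(y,c \right)} = 1$ ($B{\left(y,c \right)} = -1 + 2 = 1$)
$u = 184$ ($u = 8 \cdot 23 = 184$)
$p = \frac{1}{4}$ ($p = - \frac{19}{20} + \frac{-11 - 1}{-10} = \left(-19\right) \frac{1}{20} + \left(-11 - 1\right) \left(- \frac{1}{10}\right) = - \frac{19}{20} - - \frac{6}{5} = - \frac{19}{20} + \frac{6}{5} = \frac{1}{4} \approx 0.25$)
$t = -11$ ($t = -7 - 4 = -11$)
$p t u = \frac{1}{4} \left(-11\right) 184 = \left(- \frac{11}{4}\right) 184 = -506$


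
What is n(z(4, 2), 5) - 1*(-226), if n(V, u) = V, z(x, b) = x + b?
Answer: 232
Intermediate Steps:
z(x, b) = b + x
n(z(4, 2), 5) - 1*(-226) = (2 + 4) - 1*(-226) = 6 + 226 = 232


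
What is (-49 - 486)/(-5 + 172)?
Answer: -535/167 ≈ -3.2036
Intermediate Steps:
(-49 - 486)/(-5 + 172) = -535/167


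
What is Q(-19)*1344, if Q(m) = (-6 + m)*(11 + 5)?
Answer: -537600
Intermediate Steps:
Q(m) = -96 + 16*m (Q(m) = (-6 + m)*16 = -96 + 16*m)
Q(-19)*1344 = (-96 + 16*(-19))*1344 = (-96 - 304)*1344 = -400*1344 = -537600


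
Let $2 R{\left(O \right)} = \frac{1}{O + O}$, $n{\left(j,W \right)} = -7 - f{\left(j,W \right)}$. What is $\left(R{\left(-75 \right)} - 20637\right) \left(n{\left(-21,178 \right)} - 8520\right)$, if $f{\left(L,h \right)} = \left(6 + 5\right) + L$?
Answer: $\frac{17576535739}{100} \approx 1.7577 \cdot 10^{8}$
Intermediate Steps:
$f{\left(L,h \right)} = 11 + L$
$n{\left(j,W \right)} = -18 - j$ ($n{\left(j,W \right)} = -7 - \left(11 + j\right) = -18 - j$)
$R{\left(O \right)} = \frac{1}{4 O}$ ($R{\left(O \right)} = \frac{1}{2 \left(O + O\right)} = \frac{1}{2 \cdot 2 O} = \frac{\frac{1}{2} \frac{1}{O}}{2} = \frac{1}{4 O}$)
$\left(R{\left(-75 \right)} - 20637\right) \left(n{\left(-21,178 \right)} - 8520\right) = \left(\frac{1}{4 \left(-75\right)} - 20637\right) \left(\left(-18 - -21\right) - 8520\right) = \left(\frac{1}{4} \left(- \frac{1}{75}\right) - 20637\right) \left(\left(-18 + 21\right) - 8520\right) = \left(- \frac{1}{300} - 20637\right) \left(3 - 8520\right) = \left(- \frac{6191101}{300}\right) \left(-8517\right) = \frac{17576535739}{100}$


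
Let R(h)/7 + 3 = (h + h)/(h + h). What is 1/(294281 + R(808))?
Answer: 1/294267 ≈ 3.3983e-6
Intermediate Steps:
R(h) = -14 (R(h) = -21 + 7*((h + h)/(h + h)) = -21 + 7*((2*h)/((2*h))) = -21 + 7*((2*h)*(1/(2*h))) = -21 + 7*1 = -21 + 7 = -14)
1/(294281 + R(808)) = 1/(294281 - 14) = 1/294267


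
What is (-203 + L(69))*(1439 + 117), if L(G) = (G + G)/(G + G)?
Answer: -314312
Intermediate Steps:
L(G) = 1 (L(G) = (2*G)/((2*G)) = (2*G)*(1/(2*G)) = 1)
(-203 + L(69))*(1439 + 117) = (-203 + 1)*(1439 + 117) = -202*1556 = -314312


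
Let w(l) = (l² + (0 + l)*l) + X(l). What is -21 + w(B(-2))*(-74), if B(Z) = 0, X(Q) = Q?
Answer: -21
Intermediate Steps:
w(l) = l + 2*l² (w(l) = (l² + (0 + l)*l) + l = (l² + l*l) + l = (l² + l²) + l = 2*l² + l = l + 2*l²)
-21 + w(B(-2))*(-74) = -21 + (0*(1 + 2*0))*(-74) = -21 + (0*(1 + 0))*(-74) = -21 + (0*1)*(-74) = -21 + 0*(-74) = -21 + 0 = -21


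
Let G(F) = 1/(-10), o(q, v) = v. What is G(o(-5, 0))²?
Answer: 1/100 ≈ 0.010000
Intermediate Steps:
G(F) = -⅒
G(o(-5, 0))² = (-⅒)² = 1/100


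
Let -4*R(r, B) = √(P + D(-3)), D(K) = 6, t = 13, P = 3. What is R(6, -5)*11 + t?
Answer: 19/4 ≈ 4.7500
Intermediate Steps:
R(r, B) = -¾ (R(r, B) = -√(3 + 6)/4 = -√9/4 = -¼*3 = -¾)
R(6, -5)*11 + t = -¾*11 + 13 = -33/4 + 13 = 19/4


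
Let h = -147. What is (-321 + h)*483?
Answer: -226044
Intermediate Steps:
(-321 + h)*483 = (-321 - 147)*483 = -468*483 = -226044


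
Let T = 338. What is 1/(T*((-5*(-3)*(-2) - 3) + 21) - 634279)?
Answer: -1/638335 ≈ -1.5666e-6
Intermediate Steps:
1/(T*((-5*(-3)*(-2) - 3) + 21) - 634279) = 1/(338*((-5*(-3)*(-2) - 3) + 21) - 634279) = 1/(338*((15*(-2) - 3) + 21) - 634279) = 1/(338*((-30 - 3) + 21) - 634279) = 1/(338*(-33 + 21) - 634279) = 1/(338*(-12) - 634279) = 1/(-4056 - 634279) = 1/(-638335) = -1/638335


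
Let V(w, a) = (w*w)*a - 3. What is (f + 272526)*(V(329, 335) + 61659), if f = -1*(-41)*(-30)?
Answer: 9854119388736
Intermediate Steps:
f = -1230 (f = 41*(-30) = -1230)
V(w, a) = -3 + a*w² (V(w, a) = w²*a - 3 = a*w² - 3 = -3 + a*w²)
(f + 272526)*(V(329, 335) + 61659) = (-1230 + 272526)*((-3 + 335*329²) + 61659) = 271296*((-3 + 335*108241) + 61659) = 271296*((-3 + 36260735) + 61659) = 271296*(36260732 + 61659) = 271296*36322391 = 9854119388736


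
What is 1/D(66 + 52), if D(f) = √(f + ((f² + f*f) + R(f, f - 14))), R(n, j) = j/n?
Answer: √97352714/1650046 ≈ 0.0059797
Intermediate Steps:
D(f) = √(f + 2*f² + (-14 + f)/f) (D(f) = √(f + ((f² + f*f) + (f - 14)/f)) = √(f + ((f² + f²) + (-14 + f)/f)) = √(f + (2*f² + (-14 + f)/f)) = √(f + 2*f² + (-14 + f)/f))
1/D(66 + 52) = 1/(√(1 + (66 + 52) - 14/(66 + 52) + 2*(66 + 52)²)) = 1/(√(1 + 118 - 14/118 + 2*118²)) = 1/(√(1 + 118 - 14*1/118 + 2*13924)) = 1/(√(1 + 118 - 7/59 + 27848)) = 1/(√(1650046/59)) = 1/(√97352714/59) = √97352714/1650046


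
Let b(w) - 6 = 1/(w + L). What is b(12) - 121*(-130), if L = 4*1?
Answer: 251777/16 ≈ 15736.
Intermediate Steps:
L = 4
b(w) = 6 + 1/(4 + w) (b(w) = 6 + 1/(w + 4) = 6 + 1/(4 + w))
b(12) - 121*(-130) = (25 + 6*12)/(4 + 12) - 121*(-130) = (25 + 72)/16 + 15730 = (1/16)*97 + 15730 = 97/16 + 15730 = 251777/16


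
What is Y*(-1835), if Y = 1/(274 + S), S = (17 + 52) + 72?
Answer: -367/83 ≈ -4.4217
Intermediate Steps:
S = 141 (S = 69 + 72 = 141)
Y = 1/415 (Y = 1/(274 + 141) = 1/415 ≈ 0.0024096)
Y*(-1835) = (1/415)*(-1835) = -367/83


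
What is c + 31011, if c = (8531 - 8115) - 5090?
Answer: 26337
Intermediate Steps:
c = -4674 (c = 416 - 5090 = -4674)
c + 31011 = -4674 + 31011 = 26337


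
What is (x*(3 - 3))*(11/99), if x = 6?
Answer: 0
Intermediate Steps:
(x*(3 - 3))*(11/99) = (6*(3 - 3))*(11/99) = (6*0)*(11*(1/99)) = 0*(⅑) = 0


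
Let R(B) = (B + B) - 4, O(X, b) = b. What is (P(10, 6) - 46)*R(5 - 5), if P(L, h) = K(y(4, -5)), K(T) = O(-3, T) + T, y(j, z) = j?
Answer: 152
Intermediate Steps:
K(T) = 2*T (K(T) = T + T = 2*T)
P(L, h) = 8 (P(L, h) = 2*4 = 8)
R(B) = -4 + 2*B (R(B) = 2*B - 4 = -4 + 2*B)
(P(10, 6) - 46)*R(5 - 5) = (8 - 46)*(-4 + 2*(5 - 5)) = -38*(-4 + 2*0) = -38*(-4 + 0) = -38*(-4) = 152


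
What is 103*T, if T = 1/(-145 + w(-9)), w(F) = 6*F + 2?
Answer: -103/197 ≈ -0.52284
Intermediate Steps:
w(F) = 2 + 6*F
T = -1/197 (T = 1/(-145 + (2 + 6*(-9))) = 1/(-145 + (2 - 54)) = 1/(-145 - 52) = 1/(-197) = -1/197 ≈ -0.0050761)
103*T = 103*(-1/197) = -103/197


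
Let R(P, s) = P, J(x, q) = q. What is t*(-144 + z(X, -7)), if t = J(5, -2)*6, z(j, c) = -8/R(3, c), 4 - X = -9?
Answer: 1760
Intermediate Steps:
X = 13 (X = 4 - 1*(-9) = 4 + 9 = 13)
z(j, c) = -8/3
t = -12 (t = -2*6 = -12)
t*(-144 + z(X, -7)) = -12*(-144 - 8/3) = -12*(-440/3) = 1760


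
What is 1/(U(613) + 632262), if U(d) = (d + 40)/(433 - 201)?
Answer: 232/146685437 ≈ 1.5816e-6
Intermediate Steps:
U(d) = 5/29 + d/232 (U(d) = (40 + d)/232 = (40 + d)*(1/232) = 5/29 + d/232)
1/(U(613) + 632262) = 1/((5/29 + (1/232)*613) + 632262) = 1/((5/29 + 613/232) + 632262) = 1/(653/232 + 632262) = 1/(146685437/232) = 232/146685437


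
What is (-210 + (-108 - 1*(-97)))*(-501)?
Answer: 110721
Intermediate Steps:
(-210 + (-108 - 1*(-97)))*(-501) = (-210 + (-108 + 97))*(-501) = (-210 - 11)*(-501) = -221*(-501) = 110721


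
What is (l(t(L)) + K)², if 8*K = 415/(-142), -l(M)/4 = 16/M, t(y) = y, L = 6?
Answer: 1413534409/11614464 ≈ 121.70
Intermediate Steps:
l(M) = -64/M
K = -415/1136 (K = (415/(-142))/8 = (415*(-1/142))/8 = (⅛)*(-415/142) = -415/1136 ≈ -0.36532)
(l(t(L)) + K)² = (-64/6 - 415/1136)² = (-64*⅙ - 415/1136)² = (-32/3 - 415/1136)² = (-37597/3408)² = 1413534409/11614464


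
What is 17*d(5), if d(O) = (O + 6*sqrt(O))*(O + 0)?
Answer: 425 + 510*sqrt(5) ≈ 1565.4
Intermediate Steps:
d(O) = O*(O + 6*sqrt(O)) (d(O) = (O + 6*sqrt(O))*O = O*(O + 6*sqrt(O)))
17*d(5) = 17*(5**2 + 6*5**(3/2)) = 17*(25 + 6*(5*sqrt(5))) = 17*(25 + 30*sqrt(5)) = 425 + 510*sqrt(5)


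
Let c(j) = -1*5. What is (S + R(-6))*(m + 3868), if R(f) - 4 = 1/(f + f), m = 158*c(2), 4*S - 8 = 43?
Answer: 51300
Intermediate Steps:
S = 51/4 (S = 2 + (¼)*43 = 2 + 43/4 = 51/4 ≈ 12.750)
c(j) = -5
m = -790 (m = 158*(-5) = -790)
R(f) = 4 + 1/(2*f) (R(f) = 4 + 1/(f + f) = 4 + 1/(2*f))
(S + R(-6))*(m + 3868) = (51/4 + (4 + (½)/(-6)))*(-790 + 3868) = (51/4 + (4 + (½)*(-⅙)))*3078 = (51/4 + (4 - 1/12))*3078 = (51/4 + 47/12)*3078 = (50/3)*3078 = 51300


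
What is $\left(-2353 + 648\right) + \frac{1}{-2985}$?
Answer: $- \frac{5089426}{2985} \approx -1705.0$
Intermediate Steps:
$\left(-2353 + 648\right) + \frac{1}{-2985} = -1705 - \frac{1}{2985} = - \frac{5089426}{2985}$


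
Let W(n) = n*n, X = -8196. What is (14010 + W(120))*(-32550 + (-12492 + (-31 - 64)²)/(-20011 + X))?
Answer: -26084197821030/28207 ≈ -9.2474e+8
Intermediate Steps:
W(n) = n²
(14010 + W(120))*(-32550 + (-12492 + (-31 - 64)²)/(-20011 + X)) = (14010 + 120²)*(-32550 + (-12492 + (-31 - 64)²)/(-20011 - 8196)) = (14010 + 14400)*(-32550 + (-12492 + (-95)²)/(-28207)) = 28410*(-32550 + (-12492 + 9025)*(-1/28207)) = 28410*(-32550 - 3467*(-1/28207)) = 28410*(-32550 + 3467/28207) = 28410*(-918134383/28207) = -26084197821030/28207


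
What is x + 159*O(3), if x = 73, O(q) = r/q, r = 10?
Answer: 603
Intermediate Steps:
O(q) = 10/q
x + 159*O(3) = 73 + 159*(10/3) = 73 + 530 = 603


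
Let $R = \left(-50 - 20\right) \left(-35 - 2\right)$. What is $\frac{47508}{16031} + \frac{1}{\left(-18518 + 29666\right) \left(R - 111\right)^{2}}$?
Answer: $\frac{3254743447756175}{1098273810952308} \approx 2.9635$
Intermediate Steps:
$R = 2590$ ($R = \left(-70\right) \left(-37\right) = 2590$)
$\frac{47508}{16031} + \frac{1}{\left(-18518 + 29666\right) \left(R - 111\right)^{2}} = \frac{47508}{16031} + \frac{1}{\left(-18518 + 29666\right) \left(2590 - 111\right)^{2}} = 47508 \cdot \frac{1}{16031} + \frac{1}{11148 \cdot 2479^{2}} = \frac{47508}{16031} + \frac{1}{11148 \cdot 6145441} = \frac{47508}{16031} + \frac{1}{11148} \cdot \frac{1}{6145441} = \frac{47508}{16031} + \frac{1}{68509376268} = \frac{3254743447756175}{1098273810952308}$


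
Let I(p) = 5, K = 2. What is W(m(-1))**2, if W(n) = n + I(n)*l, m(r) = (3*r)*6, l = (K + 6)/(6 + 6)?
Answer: 1936/9 ≈ 215.11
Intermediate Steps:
l = 2/3 (l = (2 + 6)/(6 + 6) = 8/12 = 8*(1/12) = 2/3 ≈ 0.66667)
m(r) = 18*r
W(n) = 10/3 + n (W(n) = n + 5*(2/3) = n + 10/3 = 10/3 + n)
W(m(-1))**2 = (10/3 + 18*(-1))**2 = (10/3 - 18)**2 = (-44/3)**2 = 1936/9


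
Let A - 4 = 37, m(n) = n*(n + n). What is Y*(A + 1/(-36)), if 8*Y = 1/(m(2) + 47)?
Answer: 295/3168 ≈ 0.093119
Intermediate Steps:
m(n) = 2*n² (m(n) = n*(2*n) = 2*n²)
A = 41 (A = 4 + 37 = 41)
Y = 1/440 (Y = 1/(8*(2*2² + 47)) = 1/(8*(2*4 + 47)) = 1/(8*(8 + 47)) = (⅛)/55 = (⅛)*(1/55) = 1/440 ≈ 0.0022727)
Y*(A + 1/(-36)) = (41 + 1/(-36))/440 = (41 - 1/36)/440 = (1/440)*(1475/36) = 295/3168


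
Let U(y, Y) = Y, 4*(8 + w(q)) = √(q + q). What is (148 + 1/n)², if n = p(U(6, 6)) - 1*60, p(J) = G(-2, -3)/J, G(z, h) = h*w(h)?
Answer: 16*(-137344631*I + 613238*√6)/(-100349*I + 448*√6) ≈ 21899.0 + 0.028896*I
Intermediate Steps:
w(q) = -8 + √2*√q/4 (w(q) = -8 + √(q + q)/4 = -8 + √(2*q)/4 = -8 + (√2*√q)/4 = -8 + √2*√q/4)
G(z, h) = h*(-8 + √2*√h/4)
p(J) = (24 - 3*I*√6/4)/J (p(J) = ((¼)*(-3)*(-32 + √2*√(-3)))/J = ((¼)*(-3)*(-32 + √2*(I*√3)))/J = ((¼)*(-3)*(-32 + I*√6))/J = (24 - 3*I*√6/4)/J)
n = -56 - I*√6/8 (n = (¾)*(32 - I*√6)/6 - 1*60 = (¾)*(⅙)*(32 - I*√6) - 60 = (4 - I*√6/8) - 60 = -56 - I*√6/8 ≈ -56.0 - 0.30619*I)
(148 + 1/n)² = (148 + 1/(-56 - I*√6/8))²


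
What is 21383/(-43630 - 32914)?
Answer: -21383/76544 ≈ -0.27936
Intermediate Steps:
21383/(-43630 - 32914) = 21383/(-76544) = 21383*(-1/76544) = -21383/76544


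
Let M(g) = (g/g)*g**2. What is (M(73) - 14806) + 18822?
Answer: 9345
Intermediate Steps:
M(g) = g**2 (M(g) = 1*g**2 = g**2)
(M(73) - 14806) + 18822 = (73**2 - 14806) + 18822 = (5329 - 14806) + 18822 = -9477 + 18822 = 9345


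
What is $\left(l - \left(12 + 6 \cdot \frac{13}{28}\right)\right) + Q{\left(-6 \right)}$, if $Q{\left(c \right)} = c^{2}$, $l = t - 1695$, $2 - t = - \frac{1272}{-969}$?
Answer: $- \frac{7565751}{4522} \approx -1673.1$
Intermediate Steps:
$t = \frac{222}{323}$ ($t = 2 - - \frac{1272}{-969} = 2 - \left(-1272\right) \left(- \frac{1}{969}\right) = 2 - \frac{424}{323} = \frac{222}{323} \approx 0.68731$)
$l = - \frac{547263}{323}$ ($l = \frac{222}{323} - 1695 = - \frac{547263}{323} \approx -1694.3$)
$\left(l - \left(12 + 6 \cdot \frac{13}{28}\right)\right) + Q{\left(-6 \right)} = \left(- \frac{547263}{323} - \left(12 + 6 \cdot \frac{13}{28}\right)\right) + \left(-6\right)^{2} = \left(- \frac{547263}{323} - \left(12 + 6 \cdot 13 \cdot \frac{1}{28}\right)\right) + 36 = \left(- \frac{547263}{323} - \frac{207}{14}\right) + 36 = - \frac{7728543}{4522} + 36 = - \frac{7565751}{4522}$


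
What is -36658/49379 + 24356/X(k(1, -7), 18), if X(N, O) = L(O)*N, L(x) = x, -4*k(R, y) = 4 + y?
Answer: 2404360082/1333233 ≈ 1803.4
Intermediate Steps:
k(R, y) = -1 - y/4 (k(R, y) = -(4 + y)/4 = -1 - y/4)
X(N, O) = N*O (X(N, O) = O*N = N*O)
-36658/49379 + 24356/X(k(1, -7), 18) = -36658/49379 + 24356/(((-1 - ¼*(-7))*18)) = -36658*1/49379 + 24356/(((-1 + 7/4)*18)) = -36658/49379 + 24356/(((¾)*18)) = -36658/49379 + 24356/(27/2) = -36658/49379 + 24356*(2/27) = -36658/49379 + 48712/27 = 2404360082/1333233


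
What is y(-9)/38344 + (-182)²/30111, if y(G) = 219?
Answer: 1276700965/1154576184 ≈ 1.1058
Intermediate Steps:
y(-9)/38344 + (-182)²/30111 = 219/38344 + (-182)²/30111 = 219*(1/38344) + 33124*(1/30111) = 219/38344 + 33124/30111 = 1276700965/1154576184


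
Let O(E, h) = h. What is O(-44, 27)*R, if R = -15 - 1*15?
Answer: -810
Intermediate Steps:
R = -30 (R = -15 - 15 = -30)
O(-44, 27)*R = 27*(-30) = -810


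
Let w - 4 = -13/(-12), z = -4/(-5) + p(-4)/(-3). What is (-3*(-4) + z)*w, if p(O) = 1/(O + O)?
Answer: 94001/1440 ≈ 65.278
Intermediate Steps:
p(O) = 1/(2*O)
z = 101/120 (z = -4/(-5) + ((1/2)/(-4))/(-3) = -4*(-1/5) + ((1/2)*(-1/4))*(-1/3) = 4/5 - 1/8*(-1/3) = 4/5 + 1/24 = 101/120 ≈ 0.84167)
w = 61/12 (w = 4 - 13/(-12) = 4 - 13*(-1/12) = 4 + 13/12 = 61/12 ≈ 5.0833)
(-3*(-4) + z)*w = (-3*(-4) + 101/120)*(61/12) = (12 + 101/120)*(61/12) = (1541/120)*(61/12) = 94001/1440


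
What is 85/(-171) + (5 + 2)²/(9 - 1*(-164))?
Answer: -6326/29583 ≈ -0.21384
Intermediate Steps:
85/(-171) + (5 + 2)²/(9 - 1*(-164)) = 85*(-1/171) + 7²/(9 + 164) = -85/171 + 49/173 = -6326/29583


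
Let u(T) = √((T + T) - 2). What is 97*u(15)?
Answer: 194*√7 ≈ 513.28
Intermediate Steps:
u(T) = √(-2 + 2*T) (u(T) = √(2*T - 2) = √(-2 + 2*T))
97*u(15) = 97*√(-2 + 2*15) = 97*√(-2 + 30) = 97*√28 = 97*(2*√7) = 194*√7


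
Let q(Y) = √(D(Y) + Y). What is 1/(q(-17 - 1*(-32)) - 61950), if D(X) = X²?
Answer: -2065/127926742 - √15/959450565 ≈ -1.6146e-5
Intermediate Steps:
q(Y) = √(Y + Y²) (q(Y) = √(Y² + Y) = √(Y + Y²))
1/(q(-17 - 1*(-32)) - 61950) = 1/(√((-17 - 1*(-32))*(1 + (-17 - 1*(-32)))) - 61950) = 1/(√((-17 + 32)*(1 + (-17 + 32))) - 61950) = 1/(√(15*(1 + 15)) - 61950) = 1/(√(15*16) - 61950) = 1/(√240 - 61950) = 1/(4*√15 - 61950) = 1/(-61950 + 4*√15)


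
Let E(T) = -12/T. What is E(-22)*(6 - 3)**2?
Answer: 54/11 ≈ 4.9091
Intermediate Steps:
E(-22)*(6 - 3)**2 = (-12/(-22))*(6 - 3)**2 = -12*(-1/22)*3**2 = (6/11)*9 = 54/11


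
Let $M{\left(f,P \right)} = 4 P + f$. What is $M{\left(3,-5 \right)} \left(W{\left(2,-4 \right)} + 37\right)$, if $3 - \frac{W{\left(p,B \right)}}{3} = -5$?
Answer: $-1037$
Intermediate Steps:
$M{\left(f,P \right)} = f + 4 P$
$W{\left(p,B \right)} = 24$ ($W{\left(p,B \right)} = 9 - -15 = 9 + 15 = 24$)
$M{\left(3,-5 \right)} \left(W{\left(2,-4 \right)} + 37\right) = \left(3 + 4 \left(-5\right)\right) \left(24 + 37\right) = \left(3 - 20\right) 61 = \left(-17\right) 61 = -1037$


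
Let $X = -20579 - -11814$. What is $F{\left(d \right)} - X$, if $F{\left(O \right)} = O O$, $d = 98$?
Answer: $18369$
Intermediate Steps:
$F{\left(O \right)} = O^{2}$
$X = -8765$ ($X = -20579 + 11814 = -8765$)
$F{\left(d \right)} - X = 98^{2} - -8765 = 9604 + 8765 = 18369$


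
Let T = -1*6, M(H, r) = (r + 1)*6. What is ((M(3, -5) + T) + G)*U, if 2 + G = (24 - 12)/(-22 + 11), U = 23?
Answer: -8372/11 ≈ -761.09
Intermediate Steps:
M(H, r) = 6 + 6*r (M(H, r) = (1 + r)*6 = 6 + 6*r)
T = -6
G = -34/11 (G = -2 + (24 - 12)/(-22 + 11) = -2 + 12/(-11) = -2 + 12*(-1/11) = -2 - 12/11 = -34/11 ≈ -3.0909)
((M(3, -5) + T) + G)*U = (((6 + 6*(-5)) - 6) - 34/11)*23 = (((6 - 30) - 6) - 34/11)*23 = ((-24 - 6) - 34/11)*23 = (-30 - 34/11)*23 = -364/11*23 = -8372/11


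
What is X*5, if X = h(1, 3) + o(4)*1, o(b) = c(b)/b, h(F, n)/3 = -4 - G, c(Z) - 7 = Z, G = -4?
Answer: 55/4 ≈ 13.750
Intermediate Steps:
c(Z) = 7 + Z
h(F, n) = 0 (h(F, n) = 3*(-4 - 1*(-4)) = 3*(-4 + 4) = 3*0 = 0)
o(b) = (7 + b)/b
X = 11/4 (X = 0 + ((7 + 4)/4)*1 = 0 + ((¼)*11)*1 = 0 + (11/4)*1 = 0 + 11/4 = 11/4 ≈ 2.7500)
X*5 = (11/4)*5 = 55/4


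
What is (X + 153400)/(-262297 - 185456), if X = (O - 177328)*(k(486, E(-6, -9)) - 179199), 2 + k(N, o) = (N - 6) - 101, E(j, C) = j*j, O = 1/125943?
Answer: -3993690440679266/56391356079 ≈ -70821.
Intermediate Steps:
O = 1/125943 ≈ 7.9401e-6
E(j, C) = j²
k(N, o) = -109 + N (k(N, o) = -2 + ((N - 6) - 101) = -2 + ((-6 + N) - 101) = -2 + (-107 + N) = -109 + N)
X = 3993671121023066/125943 (X = (1/125943 - 177328)*((-109 + 486) - 179199) = -22333220303*(377 - 179199)/125943 = -22333220303/125943*(-178822) = 3993671121023066/125943 ≈ 3.1710e+10)
(X + 153400)/(-262297 - 185456) = (3993671121023066/125943 + 153400)/(-262297 - 185456) = (3993690440679266/125943)/(-447753) = (3993690440679266/125943)*(-1/447753) = -3993690440679266/56391356079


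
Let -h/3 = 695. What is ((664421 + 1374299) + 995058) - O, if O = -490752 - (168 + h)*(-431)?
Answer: 4350757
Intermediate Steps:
h = -2085 (h = -3*695 = -2085)
O = -1316979 (O = -490752 - (168 - 2085)*(-431) = -490752 - (-1917)*(-431) = -490752 - 1*826227 = -490752 - 826227 = -1316979)
((664421 + 1374299) + 995058) - O = ((664421 + 1374299) + 995058) - 1*(-1316979) = (2038720 + 995058) + 1316979 = 3033778 + 1316979 = 4350757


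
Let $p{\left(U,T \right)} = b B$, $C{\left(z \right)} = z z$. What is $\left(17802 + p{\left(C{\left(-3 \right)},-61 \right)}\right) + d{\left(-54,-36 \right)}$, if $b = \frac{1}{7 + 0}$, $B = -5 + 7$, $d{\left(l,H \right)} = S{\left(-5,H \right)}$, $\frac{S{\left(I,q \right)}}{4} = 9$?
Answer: $\frac{124868}{7} \approx 17838.0$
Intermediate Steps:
$S{\left(I,q \right)} = 36$ ($S{\left(I,q \right)} = 4 \cdot 9 = 36$)
$d{\left(l,H \right)} = 36$
$B = 2$
$b = \frac{1}{7} \approx 0.14286$
$C{\left(z \right)} = z^{2}$
$p{\left(U,T \right)} = \frac{2}{7}$ ($p{\left(U,T \right)} = \frac{1}{7} \cdot 2 = \frac{2}{7}$)
$\left(17802 + p{\left(C{\left(-3 \right)},-61 \right)}\right) + d{\left(-54,-36 \right)} = \left(17802 + \frac{2}{7}\right) + 36 = \frac{124616}{7} + 36 = \frac{124868}{7}$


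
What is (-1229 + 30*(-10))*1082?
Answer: -1654378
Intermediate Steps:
(-1229 + 30*(-10))*1082 = (-1229 - 300)*1082 = -1529*1082 = -1654378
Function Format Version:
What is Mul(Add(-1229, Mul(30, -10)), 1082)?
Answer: -1654378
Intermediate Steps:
Mul(Add(-1229, Mul(30, -10)), 1082) = Mul(Add(-1229, -300), 1082) = Mul(-1529, 1082) = -1654378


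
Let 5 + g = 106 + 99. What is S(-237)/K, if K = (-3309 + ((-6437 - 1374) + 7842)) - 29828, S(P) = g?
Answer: -100/16553 ≈ -0.0060412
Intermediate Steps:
g = 200 (g = -5 + (106 + 99) = -5 + 205 = 200)
S(P) = 200
K = -33106 (K = (-3309 + (-7811 + 7842)) - 29828 = (-3309 + 31) - 29828 = -3278 - 29828 = -33106)
S(-237)/K = 200/(-33106) = 200*(-1/33106) = -100/16553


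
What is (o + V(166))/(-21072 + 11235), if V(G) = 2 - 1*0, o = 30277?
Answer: -10093/3279 ≈ -3.0781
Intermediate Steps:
V(G) = 2 (V(G) = 2 + 0 = 2)
(o + V(166))/(-21072 + 11235) = (30277 + 2)/(-21072 + 11235) = 30279/(-9837) = 30279*(-1/9837) = -10093/3279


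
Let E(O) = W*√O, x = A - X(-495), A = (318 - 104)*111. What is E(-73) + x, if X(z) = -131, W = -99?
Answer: 23885 - 99*I*√73 ≈ 23885.0 - 845.86*I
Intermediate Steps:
A = 23754 (A = 214*111 = 23754)
x = 23885 (x = 23754 - 1*(-131) = 23754 + 131 = 23885)
E(O) = -99*√O
E(-73) + x = -99*I*√73 + 23885 = 23885 - 99*I*√73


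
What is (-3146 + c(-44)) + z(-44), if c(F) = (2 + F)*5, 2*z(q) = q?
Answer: -3378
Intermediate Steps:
z(q) = q/2
c(F) = 10 + 5*F
(-3146 + c(-44)) + z(-44) = (-3146 + (10 + 5*(-44))) + (½)*(-44) = (-3146 + (10 - 220)) - 22 = (-3146 - 210) - 22 = -3356 - 22 = -3378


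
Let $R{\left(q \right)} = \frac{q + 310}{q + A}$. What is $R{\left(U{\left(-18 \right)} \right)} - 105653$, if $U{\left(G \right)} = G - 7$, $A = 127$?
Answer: $- \frac{3592107}{34} \approx -1.0565 \cdot 10^{5}$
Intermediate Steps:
$U{\left(G \right)} = -7 + G$
$R{\left(q \right)} = \frac{310 + q}{127 + q}$ ($R{\left(q \right)} = \frac{q + 310}{q + 127} = \frac{310 + q}{127 + q}$)
$R{\left(U{\left(-18 \right)} \right)} - 105653 = \frac{310 - 25}{127 - 25} - 105653 = \frac{1}{102} \cdot 285 - 105653 = \frac{95}{34} - 105653 = - \frac{3592107}{34}$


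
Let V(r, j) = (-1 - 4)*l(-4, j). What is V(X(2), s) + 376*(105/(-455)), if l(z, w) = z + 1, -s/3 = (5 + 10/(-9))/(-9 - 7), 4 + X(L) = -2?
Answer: -933/13 ≈ -71.769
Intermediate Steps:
X(L) = -6 (X(L) = -4 - 2 = -6)
s = 35/48 (s = -3*(5 + 10/(-9))/(-9 - 7) = -3*(5 + 10*(-⅑))/(-16) = -3*(5 - 10/9)*(-1)/16 = -35*(-1)/(3*16) = -3*(-35/144) = 35/48 ≈ 0.72917)
l(z, w) = 1 + z
V(r, j) = 15 (V(r, j) = (-1 - 4)*(1 - 4) = -5*(-3) = 15)
V(X(2), s) + 376*(105/(-455)) = 15 + 376*(105/(-455)) = 15 + 376*(105*(-1/455)) = 15 + 376*(-3/13) = 15 - 1128/13 = -933/13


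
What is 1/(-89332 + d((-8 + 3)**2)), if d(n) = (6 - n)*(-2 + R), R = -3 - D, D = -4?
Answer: -1/89313 ≈ -1.1197e-5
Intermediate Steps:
R = 1 (R = -3 - 1*(-4) = -3 + 4 = 1)
d(n) = -6 + n (d(n) = (6 - n)*(-2 + 1) = (6 - n)*(-1) = -6 + n)
1/(-89332 + d((-8 + 3)**2)) = 1/(-89332 + (-6 + (-8 + 3)**2)) = 1/(-89332 + (-6 + (-5)**2)) = 1/(-89332 + (-6 + 25)) = 1/(-89332 + 19) = 1/(-89313) = -1/89313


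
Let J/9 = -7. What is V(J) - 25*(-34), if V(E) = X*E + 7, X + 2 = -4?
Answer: 1235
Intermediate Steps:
J = -63 (J = 9*(-7) = -63)
X = -6 (X = -2 - 4 = -6)
V(E) = 7 - 6*E (V(E) = -6*E + 7 = 7 - 6*E)
V(J) - 25*(-34) = (7 - 6*(-63)) - 25*(-34) = (7 + 378) + 850 = 385 + 850 = 1235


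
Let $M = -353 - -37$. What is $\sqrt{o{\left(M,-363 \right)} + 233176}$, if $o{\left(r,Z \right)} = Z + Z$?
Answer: $5 \sqrt{9298} \approx 482.13$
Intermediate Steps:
$M = -316$ ($M = -353 + 37 = -316$)
$o{\left(r,Z \right)} = 2 Z$
$\sqrt{o{\left(M,-363 \right)} + 233176} = \sqrt{2 \left(-363\right) + 233176} = \sqrt{-726 + 233176} = \sqrt{232450} = 5 \sqrt{9298}$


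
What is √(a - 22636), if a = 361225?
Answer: 3*√37621 ≈ 581.88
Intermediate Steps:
√(a - 22636) = √(361225 - 22636) = √338589 = 3*√37621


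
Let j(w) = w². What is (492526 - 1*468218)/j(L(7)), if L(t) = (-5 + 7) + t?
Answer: 24308/81 ≈ 300.10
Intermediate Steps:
L(t) = 2 + t
(492526 - 1*468218)/j(L(7)) = (492526 - 1*468218)/((2 + 7)²) = (492526 - 468218)/(9²) = 24308/81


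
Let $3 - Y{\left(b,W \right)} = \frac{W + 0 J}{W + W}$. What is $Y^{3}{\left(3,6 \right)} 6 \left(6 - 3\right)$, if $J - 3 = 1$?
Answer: $\frac{1125}{4} \approx 281.25$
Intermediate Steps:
$J = 4$ ($J = 3 + 1 = 4$)
$Y{\left(b,W \right)} = \frac{5}{2}$ ($Y{\left(b,W \right)} = 3 - \frac{W + 0 \cdot 4}{W + W} = 3 - \frac{W + 0}{2 W} = 3 - W \frac{1}{2 W} = 3 - \frac{1}{2} = \frac{5}{2}$)
$Y^{3}{\left(3,6 \right)} 6 \left(6 - 3\right) = \left(\frac{5}{2}\right)^{3} \cdot 6 \left(6 - 3\right) = \frac{125 \cdot 6 \cdot 3}{8} = \frac{125}{8} \cdot 18 = \frac{1125}{4}$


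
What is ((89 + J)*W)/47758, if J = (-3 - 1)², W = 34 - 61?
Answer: -2835/47758 ≈ -0.059362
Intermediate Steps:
W = -27
J = 16 (J = (-4)² = 16)
((89 + J)*W)/47758 = ((89 + 16)*(-27))/47758 = (105*(-27))*(1/47758) = -2835*1/47758 = -2835/47758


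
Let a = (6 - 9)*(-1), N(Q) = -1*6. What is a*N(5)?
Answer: -18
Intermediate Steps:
N(Q) = -6
a = 3 (a = -3*(-1) = 3)
a*N(5) = 3*(-6) = -18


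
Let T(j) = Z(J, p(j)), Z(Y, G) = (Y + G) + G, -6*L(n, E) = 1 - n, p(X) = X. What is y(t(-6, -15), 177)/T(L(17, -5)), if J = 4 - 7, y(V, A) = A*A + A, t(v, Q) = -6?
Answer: 94518/7 ≈ 13503.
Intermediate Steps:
y(V, A) = A + A² (y(V, A) = A² + A = A + A²)
L(n, E) = -⅙ + n/6 (L(n, E) = -(1 - n)/6 = -⅙ + n/6)
J = -3
Z(Y, G) = Y + 2*G (Z(Y, G) = (G + Y) + G = Y + 2*G)
T(j) = -3 + 2*j
y(t(-6, -15), 177)/T(L(17, -5)) = (177*(1 + 177))/(-3 + 2*(-⅙ + (⅙)*17)) = (177*178)/(-3 + 2*(-⅙ + 17/6)) = 31506/(-3 + 2*(8/3)) = 31506/(-3 + 16/3) = 31506/(7/3) = 31506*(3/7) = 94518/7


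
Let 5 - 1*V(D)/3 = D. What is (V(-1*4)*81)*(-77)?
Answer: -168399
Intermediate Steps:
V(D) = 15 - 3*D
(V(-1*4)*81)*(-77) = ((15 - (-3)*4)*81)*(-77) = ((15 - 3*(-4))*81)*(-77) = ((15 + 12)*81)*(-77) = (27*81)*(-77) = 2187*(-77) = -168399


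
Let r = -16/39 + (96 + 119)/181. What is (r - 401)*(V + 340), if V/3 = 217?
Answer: -2799743470/7059 ≈ -3.9662e+5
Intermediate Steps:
r = 5489/7059 (r = -16*1/39 + 215*(1/181) = -16/39 + 215/181 = 5489/7059 ≈ 0.77759)
V = 651 (V = 3*217 = 651)
(r - 401)*(V + 340) = (5489/7059 - 401)*(651 + 340) = -2825170/7059*991 = -2799743470/7059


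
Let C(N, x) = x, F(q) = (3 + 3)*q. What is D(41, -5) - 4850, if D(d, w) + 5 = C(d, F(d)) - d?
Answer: -4650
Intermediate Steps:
F(q) = 6*q
D(d, w) = -5 + 5*d (D(d, w) = -5 + (6*d - d) = -5 + 5*d)
D(41, -5) - 4850 = (-5 + 5*41) - 4850 = (-5 + 205) - 4850 = 200 - 4850 = -4650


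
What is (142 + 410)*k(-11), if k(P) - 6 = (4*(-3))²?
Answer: 82800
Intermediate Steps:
k(P) = 150 (k(P) = 6 + (4*(-3))² = 6 + (-12)² = 6 + 144 = 150)
(142 + 410)*k(-11) = (142 + 410)*150 = 552*150 = 82800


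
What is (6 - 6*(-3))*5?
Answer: 120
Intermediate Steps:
(6 - 6*(-3))*5 = (6 + 18)*5 = 24*5 = 120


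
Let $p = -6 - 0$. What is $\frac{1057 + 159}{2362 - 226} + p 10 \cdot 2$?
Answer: $- \frac{31888}{267} \approx -119.43$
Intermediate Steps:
$p = -6$ ($p = -6 + 0 = -6$)
$\frac{1057 + 159}{2362 - 226} + p 10 \cdot 2 = \frac{1057 + 159}{2362 - 226} + \left(-6\right) 10 \cdot 2 = \frac{1216}{2136} - 120 = 1216 \cdot \frac{1}{2136} - 120 = \frac{152}{267} - 120 = - \frac{31888}{267}$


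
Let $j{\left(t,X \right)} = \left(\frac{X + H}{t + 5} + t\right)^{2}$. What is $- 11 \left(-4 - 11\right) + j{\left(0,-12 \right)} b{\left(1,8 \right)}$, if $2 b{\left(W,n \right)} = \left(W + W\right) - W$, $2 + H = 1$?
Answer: $\frac{8419}{50} \approx 168.38$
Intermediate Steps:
$H = -1$ ($H = -2 + 1 = -1$)
$b{\left(W,n \right)} = \frac{W}{2}$ ($b{\left(W,n \right)} = \frac{\left(W + W\right) - W}{2} = \frac{2 W - W}{2} = \frac{W}{2}$)
$j{\left(t,X \right)} = \left(t + \frac{-1 + X}{5 + t}\right)^{2}$ ($j{\left(t,X \right)} = \left(\frac{X - 1}{t + 5} + t\right)^{2} = \left(\frac{-1 + X}{5 + t} + t\right)^{2} = \left(t + \frac{-1 + X}{5 + t}\right)^{2}$)
$- 11 \left(-4 - 11\right) + j{\left(0,-12 \right)} b{\left(1,8 \right)} = - 11 \left(-4 - 11\right) + \frac{\left(-1 - 12 + 0^{2} + 5 \cdot 0\right)^{2}}{\left(5 + 0\right)^{2}} \cdot \frac{1}{2} \cdot 1 = \left(-11\right) \left(-15\right) + \frac{\left(-1 - 12 + 0 + 0\right)^{2}}{25} \cdot \frac{1}{2} = 165 + \frac{\left(-13\right)^{2}}{25} \cdot \frac{1}{2} = 165 + \frac{1}{25} \cdot 169 \cdot \frac{1}{2} = 165 + \frac{169}{25} \cdot \frac{1}{2} = 165 + \frac{169}{50} = \frac{8419}{50}$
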